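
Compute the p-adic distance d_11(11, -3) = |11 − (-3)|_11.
d_11(11, -3) = 1

Step 1 — x − y = 11 − (-3) = 14. Step 2 — v_11(14) = 0 (factor: 14 = (11^0 · 14); the sign does not affect v_p). Step 3 — |x − y|_11 = 11^{0} = 1.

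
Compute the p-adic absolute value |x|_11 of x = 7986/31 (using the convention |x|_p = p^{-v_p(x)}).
|7986/31|_11 = 1/1331

Step 1 — compute v_11(x) by factoring powers of 11 out of the numerator and denominator: v_11(7986/31) = 3. Step 2 — apply |x|_p = p^{-v_p(x)} = 11^{-3} = 1/1331.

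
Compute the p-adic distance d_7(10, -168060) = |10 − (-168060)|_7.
d_7(10, -168060) = 1/16807

Step 1 — x − y = 10 − (-168060) = 168070. Step 2 — v_7(168070) = 5 (factor: 168070 = (7^5 · 10); the sign does not affect v_p). Step 3 — |x − y|_7 = 7^{-5} = 1/16807.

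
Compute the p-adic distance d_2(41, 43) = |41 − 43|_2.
d_2(41, 43) = 1/2

Step 1 — x − y = 41 − 43 = -2. Step 2 — v_2(-2) = 1 (factor: -2 = −(2^1 · 1); the sign does not affect v_p). Step 3 — |x − y|_2 = 2^{-1} = 1/2.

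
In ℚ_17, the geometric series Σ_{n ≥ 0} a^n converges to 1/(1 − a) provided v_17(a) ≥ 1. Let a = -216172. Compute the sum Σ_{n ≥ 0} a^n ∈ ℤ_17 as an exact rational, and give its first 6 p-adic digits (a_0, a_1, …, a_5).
Σ a^n = 1/(1 − a) = 1/216173;  first 6 digits = (1, 0, 0, 7, 14, 16)

v_17(a) = 3 ≥ 1, so the series converges in ℤ_17 to 1/(1 − a) = 1/(1 − (-216172)) = 1/216173. Expand this rational in ℤ_17: compute digits iteratively via d_i = x_i mod 17, x_{i+1} = (x_i − d_i)/17. The first 6 digits are (1, 0, 0, 7, 14, 16).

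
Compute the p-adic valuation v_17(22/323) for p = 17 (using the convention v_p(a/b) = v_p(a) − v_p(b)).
v_17(22/323) = -1

Factor powers of 17 from the numerator and denominator of the reduced fraction: 22 = 17^0 · 22 and 323 = 17^1 · 19. Apply v_p(a/b) = v_p(a) − v_p(b): v_17(22/323) = 0 − 1 = -1.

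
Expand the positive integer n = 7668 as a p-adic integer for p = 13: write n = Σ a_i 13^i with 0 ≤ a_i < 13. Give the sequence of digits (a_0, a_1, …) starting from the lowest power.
(a_0, a_1, …) = (11, 4, 6, 3)

Repeated division by 13 gives the digits low-to-high: 7668 = 11 + 4·13^1 + 6·13^2 + 3·13^3. Digit sequence: (11, 4, 6, 3).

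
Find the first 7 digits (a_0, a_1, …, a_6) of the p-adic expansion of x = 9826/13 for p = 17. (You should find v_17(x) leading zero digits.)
(a_0, …, a_6) = (0, 0, 0, 8, 10, 2, 9)

v_17(9826/13) = 3, so a_0 = ... = a_2 = 0. Factor out: x = 17^3 · u with u = 2/13 a unit in ℤ_17. Expand u iteratively via a_{v+i} = u_i mod 17, u_{i+1} = (u_i − a_{v+i})/17:
  u_0 = 2/13;  a_3 = 8;  u_1 = (u_0 − 8)/17 = -6/13
  u_1 = -6/13;  a_4 = 10;  u_2 = (u_1 − 10)/17 = -8/13
  u_2 = -8/13;  a_5 = 2;  u_3 = (u_2 − 2)/17 = -2/13
  u_3 = -2/13;  a_6 = 9;  u_4 = (u_3 − 9)/17 = -7/13
Digits: (0, 0, 0, 8, 10, 2, 9).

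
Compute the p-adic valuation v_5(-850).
v_5(-850) = 2

v_5(n) is the largest exponent k such that 5^k divides n. Factor out: -850 = -5^2 · 34. (Sign doesn't affect v_p.) So v_5(-850) = 2.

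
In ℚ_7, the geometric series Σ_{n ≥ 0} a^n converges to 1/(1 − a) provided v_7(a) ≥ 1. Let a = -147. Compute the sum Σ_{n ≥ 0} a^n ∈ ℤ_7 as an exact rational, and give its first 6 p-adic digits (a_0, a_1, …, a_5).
Σ a^n = 1/(1 − a) = 1/148;  first 6 digits = (1, 0, 4, 6, 1, 1)

v_7(a) = 2 ≥ 1, so the series converges in ℤ_7 to 1/(1 − a) = 1/(1 − (-147)) = 1/148. Expand this rational in ℤ_7: compute digits iteratively via d_i = x_i mod 7, x_{i+1} = (x_i − d_i)/7. The first 6 digits are (1, 0, 4, 6, 1, 1).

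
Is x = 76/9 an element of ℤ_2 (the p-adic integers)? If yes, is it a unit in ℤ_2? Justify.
x ∈ ℤ_2 but not a unit; v_2(x) = 2 > 0

ℤ_2 = {x ∈ ℚ_2 : v_2(x) ≥ 0} and ℤ_2^× = {x ∈ ℤ_2 : v_2(x) = 0}. Here v_2(76/9) = v_2(num) − v_2(den) = 2; compare against these criteria.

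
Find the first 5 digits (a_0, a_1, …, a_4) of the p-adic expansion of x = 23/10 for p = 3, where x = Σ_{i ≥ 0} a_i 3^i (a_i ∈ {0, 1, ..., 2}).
(a_0, …, a_4) = (2, 1, 0, 2, 2)

v_3(23/10) = 0 (numerator and denominator both coprime to 3), so x ∈ ℤ_3^×. Compute digits iteratively via a_i = x_i mod 3, x_{i+1} = (x_i − a_i)/3, with x_0 = x:
  x_0 = 23/10;  a_0 = 2;  x_1 = (x_0 − 2)/3 = 1/10
  x_1 = 1/10;  a_1 = 1;  x_2 = (x_1 − 1)/3 = -3/10
  x_2 = -3/10;  a_2 = 0;  x_3 = (x_2 − 0)/3 = -1/10
  x_3 = -1/10;  a_3 = 2;  x_4 = (x_3 − 2)/3 = -7/10
  x_4 = -7/10;  a_4 = 2;  x_5 = (x_4 − 2)/3 = -9/10
Digits: (2, 1, 0, 2, 2).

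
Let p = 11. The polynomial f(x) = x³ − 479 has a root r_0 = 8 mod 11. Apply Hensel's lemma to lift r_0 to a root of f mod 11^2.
r_1 = 74 (mod 121)

Hensel: r_{i+1} = r_i − f(r_i)/f′(r_i) mod 11^{i+2}, where f′(x) = 3x². Iterate:
  r_0 = 8 (mod 11)
  r_1 = 74 (mod 121)
Final: r = 74 with f(r) ≡ 0 mod 11^2.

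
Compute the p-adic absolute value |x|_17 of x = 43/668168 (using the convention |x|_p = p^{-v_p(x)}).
|43/668168|_17 = 83521

Step 1 — compute v_17(x) by factoring powers of 17 out of the numerator and denominator: v_17(43/668168) = -4. Step 2 — apply |x|_p = p^{-v_p(x)} = 17^{4} = 83521.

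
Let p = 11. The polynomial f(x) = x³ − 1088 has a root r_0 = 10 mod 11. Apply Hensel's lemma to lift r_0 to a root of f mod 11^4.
r_3 = 362 (mod 14641)

Hensel: r_{i+1} = r_i − f(r_i)/f′(r_i) mod 11^{i+2}, where f′(x) = 3x². Iterate:
  r_0 = 10 (mod 11)
  r_1 = 120 (mod 121)
  r_2 = 362 (mod 1331)
  r_3 = 362 (mod 14641)
Final: r = 362 with f(r) ≡ 0 mod 11^4.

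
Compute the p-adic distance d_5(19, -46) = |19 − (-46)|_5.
d_5(19, -46) = 1/5

Step 1 — x − y = 19 − (-46) = 65. Step 2 — v_5(65) = 1 (factor: 65 = (5^1 · 13); the sign does not affect v_p). Step 3 — |x − y|_5 = 5^{-1} = 1/5.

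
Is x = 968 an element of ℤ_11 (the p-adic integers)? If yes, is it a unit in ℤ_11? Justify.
x ∈ ℤ_11 but not a unit; v_11(x) = 2 > 0

ℤ_11 = {x ∈ ℚ_11 : v_11(x) ≥ 0} and ℤ_11^× = {x ∈ ℤ_11 : v_11(x) = 0}. Here v_11(968) = v_11(num) − v_11(den) = 2; compare against these criteria.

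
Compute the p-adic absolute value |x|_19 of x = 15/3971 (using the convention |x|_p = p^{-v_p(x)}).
|15/3971|_19 = 361

Step 1 — compute v_19(x) by factoring powers of 19 out of the numerator and denominator: v_19(15/3971) = -2. Step 2 — apply |x|_p = p^{-v_p(x)} = 19^{2} = 361.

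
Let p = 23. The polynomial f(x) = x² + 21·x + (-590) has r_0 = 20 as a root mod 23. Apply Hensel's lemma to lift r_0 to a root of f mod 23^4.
r_3 = 241934 (mod 279841)

Hensel: r_{i+1} = r_i − f(r_i)·(f′(r_i))^{-1} mod 23^{i+2}, f′(x) = 2x + 21. Iterate:
  r_0 = 20 (mod 23)
  r_1 = 181 (mod 529)
  r_2 = 10761 (mod 12167)
  r_3 = 241934 (mod 279841)
Final: r = 241934 satisfies f(r) ≡ 0 mod 23^4.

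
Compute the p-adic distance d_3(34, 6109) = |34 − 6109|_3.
d_3(34, 6109) = 1/243

Step 1 — x − y = 34 − 6109 = -6075. Step 2 — v_3(-6075) = 5 (factor: -6075 = −(3^5 · 25); the sign does not affect v_p). Step 3 — |x − y|_3 = 3^{-5} = 1/243.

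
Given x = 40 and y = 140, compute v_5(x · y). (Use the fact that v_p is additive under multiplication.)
v_5(5600) = 2

v_p(x) = 1 (factor: 40 = 5^1 · 8); v_p(y) = 1 (factor: 140 = 5^1 · 28). Additivity: v_p(xy) = v_p(x) + v_p(y) = 1 + 1 = 2. (Direct check: xy = 5600 = 5^2 · (224).)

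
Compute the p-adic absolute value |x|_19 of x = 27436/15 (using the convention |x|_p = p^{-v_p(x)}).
|27436/15|_19 = 1/6859

Step 1 — compute v_19(x) by factoring powers of 19 out of the numerator and denominator: v_19(27436/15) = 3. Step 2 — apply |x|_p = p^{-v_p(x)} = 19^{-3} = 1/6859.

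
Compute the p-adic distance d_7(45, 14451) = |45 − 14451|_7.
d_7(45, 14451) = 1/2401

Step 1 — x − y = 45 − 14451 = -14406. Step 2 — v_7(-14406) = 4 (factor: -14406 = −(7^4 · 6); the sign does not affect v_p). Step 3 — |x − y|_7 = 7^{-4} = 1/2401.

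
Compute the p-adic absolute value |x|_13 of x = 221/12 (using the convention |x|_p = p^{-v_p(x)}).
|221/12|_13 = 1/13

Step 1 — compute v_13(x) by factoring powers of 13 out of the numerator and denominator: v_13(221/12) = 1. Step 2 — apply |x|_p = p^{-v_p(x)} = 13^{-1} = 1/13.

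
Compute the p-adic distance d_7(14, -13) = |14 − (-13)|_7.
d_7(14, -13) = 1

Step 1 — x − y = 14 − (-13) = 27. Step 2 — v_7(27) = 0 (factor: 27 = (7^0 · 27); the sign does not affect v_p). Step 3 — |x − y|_7 = 7^{0} = 1.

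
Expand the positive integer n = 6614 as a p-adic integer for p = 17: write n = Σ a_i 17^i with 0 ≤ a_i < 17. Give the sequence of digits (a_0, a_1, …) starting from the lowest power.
(a_0, a_1, …) = (1, 15, 5, 1)

Repeated division by 17 gives the digits low-to-high: 6614 = 1 + 15·17^1 + 5·17^2 + 1·17^3. Digit sequence: (1, 15, 5, 1).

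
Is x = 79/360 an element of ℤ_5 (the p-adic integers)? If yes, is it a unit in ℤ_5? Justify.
x ∉ ℤ_5 (v_5(x) = -1 < 0)

ℤ_5 = {x ∈ ℚ_5 : v_5(x) ≥ 0} and ℤ_5^× = {x ∈ ℤ_5 : v_5(x) = 0}. Here v_5(79/360) = v_5(num) − v_5(den) = -1; compare against these criteria.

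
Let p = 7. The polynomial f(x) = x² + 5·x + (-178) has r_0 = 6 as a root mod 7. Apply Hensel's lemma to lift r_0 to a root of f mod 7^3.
r_2 = 27 (mod 343)

Hensel: r_{i+1} = r_i − f(r_i)·(f′(r_i))^{-1} mod 7^{i+2}, f′(x) = 2x + 5. Iterate:
  r_0 = 6 (mod 7)
  r_1 = 27 (mod 49)
  r_2 = 27 (mod 343)
Final: r = 27 satisfies f(r) ≡ 0 mod 7^3.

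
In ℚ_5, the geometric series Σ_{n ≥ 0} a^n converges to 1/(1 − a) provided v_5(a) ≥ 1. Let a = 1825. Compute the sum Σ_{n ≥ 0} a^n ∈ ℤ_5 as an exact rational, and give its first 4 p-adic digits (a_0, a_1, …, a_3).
Σ a^n = 1/(1 − a) = -1/1824;  first 4 digits = (1, 0, 3, 4)

v_5(a) = 2 ≥ 1, so the series converges in ℤ_5 to 1/(1 − a) = 1/(1 − 1825) = -1/1824. Expand this rational in ℤ_5: compute digits iteratively via d_i = x_i mod 5, x_{i+1} = (x_i − d_i)/5. The first 4 digits are (1, 0, 3, 4).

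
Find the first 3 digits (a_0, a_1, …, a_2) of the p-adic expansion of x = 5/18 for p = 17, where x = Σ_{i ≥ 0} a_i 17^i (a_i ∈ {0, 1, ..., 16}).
(a_0, …, a_2) = (5, 12, 4)

v_17(5/18) = 0 (numerator and denominator both coprime to 17), so x ∈ ℤ_17^×. Compute digits iteratively via a_i = x_i mod 17, x_{i+1} = (x_i − a_i)/17, with x_0 = x:
  x_0 = 5/18;  a_0 = 5;  x_1 = (x_0 − 5)/17 = -5/18
  x_1 = -5/18;  a_1 = 12;  x_2 = (x_1 − 12)/17 = -13/18
  x_2 = -13/18;  a_2 = 4;  x_3 = (x_2 − 4)/17 = -5/18
Digits: (5, 12, 4).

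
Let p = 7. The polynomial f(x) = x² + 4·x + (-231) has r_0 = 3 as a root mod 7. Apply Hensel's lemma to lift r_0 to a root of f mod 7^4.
r_3 = 2278 (mod 2401)

Hensel: r_{i+1} = r_i − f(r_i)·(f′(r_i))^{-1} mod 7^{i+2}, f′(x) = 2x + 4. Iterate:
  r_0 = 3 (mod 7)
  r_1 = 24 (mod 49)
  r_2 = 220 (mod 343)
  r_3 = 2278 (mod 2401)
Final: r = 2278 satisfies f(r) ≡ 0 mod 7^4.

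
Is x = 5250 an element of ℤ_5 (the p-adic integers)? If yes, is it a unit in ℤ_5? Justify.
x ∈ ℤ_5 but not a unit; v_5(x) = 3 > 0

ℤ_5 = {x ∈ ℚ_5 : v_5(x) ≥ 0} and ℤ_5^× = {x ∈ ℤ_5 : v_5(x) = 0}. Here v_5(5250) = v_5(num) − v_5(den) = 3; compare against these criteria.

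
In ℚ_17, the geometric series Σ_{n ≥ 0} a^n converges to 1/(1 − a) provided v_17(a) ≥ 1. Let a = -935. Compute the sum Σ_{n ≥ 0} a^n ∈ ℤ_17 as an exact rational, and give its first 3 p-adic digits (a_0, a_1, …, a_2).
Σ a^n = 1/(1 − a) = 1/936;  first 3 digits = (1, 13, 12)

v_17(a) = 1 ≥ 1, so the series converges in ℤ_17 to 1/(1 − a) = 1/(1 − (-935)) = 1/936. Expand this rational in ℤ_17: compute digits iteratively via d_i = x_i mod 17, x_{i+1} = (x_i − d_i)/17. The first 3 digits are (1, 13, 12).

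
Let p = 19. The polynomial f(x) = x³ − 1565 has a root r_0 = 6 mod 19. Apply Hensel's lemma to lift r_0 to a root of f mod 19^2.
r_1 = 82 (mod 361)

Hensel: r_{i+1} = r_i − f(r_i)/f′(r_i) mod 19^{i+2}, where f′(x) = 3x². Iterate:
  r_0 = 6 (mod 19)
  r_1 = 82 (mod 361)
Final: r = 82 with f(r) ≡ 0 mod 19^2.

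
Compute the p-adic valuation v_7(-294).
v_7(-294) = 2

v_7(n) is the largest exponent k such that 7^k divides n. Factor out: -294 = -7^2 · 6. (Sign doesn't affect v_p.) So v_7(-294) = 2.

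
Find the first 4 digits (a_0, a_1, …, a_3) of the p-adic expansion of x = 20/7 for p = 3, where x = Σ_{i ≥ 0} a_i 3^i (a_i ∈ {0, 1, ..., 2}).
(a_0, …, a_3) = (2, 2, 2, 0)

v_3(20/7) = 0 (numerator and denominator both coprime to 3), so x ∈ ℤ_3^×. Compute digits iteratively via a_i = x_i mod 3, x_{i+1} = (x_i − a_i)/3, with x_0 = x:
  x_0 = 20/7;  a_0 = 2;  x_1 = (x_0 − 2)/3 = 2/7
  x_1 = 2/7;  a_1 = 2;  x_2 = (x_1 − 2)/3 = -4/7
  x_2 = -4/7;  a_2 = 2;  x_3 = (x_2 − 2)/3 = -6/7
  x_3 = -6/7;  a_3 = 0;  x_4 = (x_3 − 0)/3 = -2/7
Digits: (2, 2, 2, 0).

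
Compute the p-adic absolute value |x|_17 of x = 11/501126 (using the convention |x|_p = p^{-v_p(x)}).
|11/501126|_17 = 83521

Step 1 — compute v_17(x) by factoring powers of 17 out of the numerator and denominator: v_17(11/501126) = -4. Step 2 — apply |x|_p = p^{-v_p(x)} = 17^{4} = 83521.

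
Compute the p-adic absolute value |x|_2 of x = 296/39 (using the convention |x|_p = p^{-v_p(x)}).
|296/39|_2 = 1/8

Step 1 — compute v_2(x) by factoring powers of 2 out of the numerator and denominator: v_2(296/39) = 3. Step 2 — apply |x|_p = p^{-v_p(x)} = 2^{-3} = 1/8.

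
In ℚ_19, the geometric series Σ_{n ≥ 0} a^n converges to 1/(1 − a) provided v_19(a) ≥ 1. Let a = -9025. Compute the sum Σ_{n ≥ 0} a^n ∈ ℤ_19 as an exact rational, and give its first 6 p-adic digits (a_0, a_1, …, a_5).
Σ a^n = 1/(1 − a) = 1/9026;  first 6 digits = (1, 0, 13, 17, 16, 13)

v_19(a) = 2 ≥ 1, so the series converges in ℤ_19 to 1/(1 − a) = 1/(1 − (-9025)) = 1/9026. Expand this rational in ℤ_19: compute digits iteratively via d_i = x_i mod 19, x_{i+1} = (x_i − d_i)/19. The first 6 digits are (1, 0, 13, 17, 16, 13).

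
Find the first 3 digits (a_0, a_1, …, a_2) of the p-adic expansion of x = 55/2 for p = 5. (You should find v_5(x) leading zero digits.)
(a_0, …, a_2) = (0, 3, 3)

v_5(55/2) = 1, so a_0 = ... = a_0 = 0. Factor out: x = 5^1 · u with u = 11/2 a unit in ℤ_5. Expand u iteratively via a_{v+i} = u_i mod 5, u_{i+1} = (u_i − a_{v+i})/5:
  u_0 = 11/2;  a_1 = 3;  u_1 = (u_0 − 3)/5 = 1/2
  u_1 = 1/2;  a_2 = 3;  u_2 = (u_1 − 3)/5 = -1/2
Digits: (0, 3, 3).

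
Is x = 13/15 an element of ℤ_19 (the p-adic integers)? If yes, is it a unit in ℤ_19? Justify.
x ∈ ℤ_19^× (unit); v_19(x) = 0

ℤ_19 = {x ∈ ℚ_19 : v_19(x) ≥ 0} and ℤ_19^× = {x ∈ ℤ_19 : v_19(x) = 0}. Here v_19(13/15) = v_19(num) − v_19(den) = 0; compare against these criteria.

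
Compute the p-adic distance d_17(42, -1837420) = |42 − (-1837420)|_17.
d_17(42, -1837420) = 1/83521

Step 1 — x − y = 42 − (-1837420) = 1837462. Step 2 — v_17(1837462) = 4 (factor: 1837462 = (17^4 · 22); the sign does not affect v_p). Step 3 — |x − y|_17 = 17^{-4} = 1/83521.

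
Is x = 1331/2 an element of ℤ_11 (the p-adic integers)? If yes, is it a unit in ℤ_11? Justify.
x ∈ ℤ_11 but not a unit; v_11(x) = 3 > 0

ℤ_11 = {x ∈ ℚ_11 : v_11(x) ≥ 0} and ℤ_11^× = {x ∈ ℤ_11 : v_11(x) = 0}. Here v_11(1331/2) = v_11(num) − v_11(den) = 3; compare against these criteria.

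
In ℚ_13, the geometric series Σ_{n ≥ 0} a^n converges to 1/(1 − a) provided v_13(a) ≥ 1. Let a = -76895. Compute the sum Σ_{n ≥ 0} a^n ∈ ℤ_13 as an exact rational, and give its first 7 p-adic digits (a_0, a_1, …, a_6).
Σ a^n = 1/(1 − a) = 1/76896;  first 7 digits = (1, 0, 0, 4, 10, 12, 2)

v_13(a) = 3 ≥ 1, so the series converges in ℤ_13 to 1/(1 − a) = 1/(1 − (-76895)) = 1/76896. Expand this rational in ℤ_13: compute digits iteratively via d_i = x_i mod 13, x_{i+1} = (x_i − d_i)/13. The first 7 digits are (1, 0, 0, 4, 10, 12, 2).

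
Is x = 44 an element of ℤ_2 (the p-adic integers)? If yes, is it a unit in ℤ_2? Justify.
x ∈ ℤ_2 but not a unit; v_2(x) = 2 > 0

ℤ_2 = {x ∈ ℚ_2 : v_2(x) ≥ 0} and ℤ_2^× = {x ∈ ℤ_2 : v_2(x) = 0}. Here v_2(44) = v_2(num) − v_2(den) = 2; compare against these criteria.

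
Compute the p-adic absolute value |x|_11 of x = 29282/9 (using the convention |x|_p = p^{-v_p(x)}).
|29282/9|_11 = 1/14641

Step 1 — compute v_11(x) by factoring powers of 11 out of the numerator and denominator: v_11(29282/9) = 4. Step 2 — apply |x|_p = p^{-v_p(x)} = 11^{-4} = 1/14641.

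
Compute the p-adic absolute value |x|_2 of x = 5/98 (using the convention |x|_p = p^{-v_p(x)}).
|5/98|_2 = 2

Step 1 — compute v_2(x) by factoring powers of 2 out of the numerator and denominator: v_2(5/98) = -1. Step 2 — apply |x|_p = p^{-v_p(x)} = 2^{1} = 2.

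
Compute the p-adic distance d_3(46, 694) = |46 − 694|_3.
d_3(46, 694) = 1/81

Step 1 — x − y = 46 − 694 = -648. Step 2 — v_3(-648) = 4 (factor: -648 = −(3^4 · 8); the sign does not affect v_p). Step 3 — |x − y|_3 = 3^{-4} = 1/81.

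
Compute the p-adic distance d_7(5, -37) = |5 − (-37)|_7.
d_7(5, -37) = 1/7

Step 1 — x − y = 5 − (-37) = 42. Step 2 — v_7(42) = 1 (factor: 42 = (7^1 · 6); the sign does not affect v_p). Step 3 — |x − y|_7 = 7^{-1} = 1/7.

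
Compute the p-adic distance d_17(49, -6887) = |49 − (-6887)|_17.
d_17(49, -6887) = 1/289

Step 1 — x − y = 49 − (-6887) = 6936. Step 2 — v_17(6936) = 2 (factor: 6936 = (17^2 · 24); the sign does not affect v_p). Step 3 — |x − y|_17 = 17^{-2} = 1/289.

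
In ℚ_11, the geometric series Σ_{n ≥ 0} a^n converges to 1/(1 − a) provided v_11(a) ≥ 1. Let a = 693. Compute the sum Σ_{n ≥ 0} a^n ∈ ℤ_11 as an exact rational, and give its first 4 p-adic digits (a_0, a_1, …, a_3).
Σ a^n = 1/(1 − a) = -1/692;  first 4 digits = (1, 8, 3, 4)

v_11(a) = 1 ≥ 1, so the series converges in ℤ_11 to 1/(1 − a) = 1/(1 − 693) = -1/692. Expand this rational in ℤ_11: compute digits iteratively via d_i = x_i mod 11, x_{i+1} = (x_i − d_i)/11. The first 4 digits are (1, 8, 3, 4).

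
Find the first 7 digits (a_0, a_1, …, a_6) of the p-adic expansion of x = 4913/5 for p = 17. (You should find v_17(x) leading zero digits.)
(a_0, …, a_6) = (0, 0, 0, 7, 3, 10, 13)

v_17(4913/5) = 3, so a_0 = ... = a_2 = 0. Factor out: x = 17^3 · u with u = 1/5 a unit in ℤ_17. Expand u iteratively via a_{v+i} = u_i mod 17, u_{i+1} = (u_i − a_{v+i})/17:
  u_0 = 1/5;  a_3 = 7;  u_1 = (u_0 − 7)/17 = -2/5
  u_1 = -2/5;  a_4 = 3;  u_2 = (u_1 − 3)/17 = -1/5
  u_2 = -1/5;  a_5 = 10;  u_3 = (u_2 − 10)/17 = -3/5
  u_3 = -3/5;  a_6 = 13;  u_4 = (u_3 − 13)/17 = -4/5
Digits: (0, 0, 0, 7, 3, 10, 13).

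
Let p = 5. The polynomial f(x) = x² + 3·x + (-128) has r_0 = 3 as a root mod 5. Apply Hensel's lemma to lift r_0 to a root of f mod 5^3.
r_2 = 18 (mod 125)

Hensel: r_{i+1} = r_i − f(r_i)·(f′(r_i))^{-1} mod 5^{i+2}, f′(x) = 2x + 3. Iterate:
  r_0 = 3 (mod 5)
  r_1 = 18 (mod 25)
  r_2 = 18 (mod 125)
Final: r = 18 satisfies f(r) ≡ 0 mod 5^3.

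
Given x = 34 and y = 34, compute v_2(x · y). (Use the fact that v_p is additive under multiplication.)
v_2(1156) = 2

v_p(x) = 1 (factor: 34 = 2^1 · 17); v_p(y) = 1 (factor: 34 = 2^1 · 17). Additivity: v_p(xy) = v_p(x) + v_p(y) = 1 + 1 = 2. (Direct check: xy = 1156 = 2^2 · (289).)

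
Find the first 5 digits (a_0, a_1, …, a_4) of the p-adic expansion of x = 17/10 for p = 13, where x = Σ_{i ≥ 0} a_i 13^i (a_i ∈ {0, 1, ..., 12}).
(a_0, …, a_4) = (3, 9, 11, 3, 1)

v_13(17/10) = 0 (numerator and denominator both coprime to 13), so x ∈ ℤ_13^×. Compute digits iteratively via a_i = x_i mod 13, x_{i+1} = (x_i − a_i)/13, with x_0 = x:
  x_0 = 17/10;  a_0 = 3;  x_1 = (x_0 − 3)/13 = -1/10
  x_1 = -1/10;  a_1 = 9;  x_2 = (x_1 − 9)/13 = -7/10
  x_2 = -7/10;  a_2 = 11;  x_3 = (x_2 − 11)/13 = -9/10
  x_3 = -9/10;  a_3 = 3;  x_4 = (x_3 − 3)/13 = -3/10
  x_4 = -3/10;  a_4 = 1;  x_5 = (x_4 − 1)/13 = -1/10
Digits: (3, 9, 11, 3, 1).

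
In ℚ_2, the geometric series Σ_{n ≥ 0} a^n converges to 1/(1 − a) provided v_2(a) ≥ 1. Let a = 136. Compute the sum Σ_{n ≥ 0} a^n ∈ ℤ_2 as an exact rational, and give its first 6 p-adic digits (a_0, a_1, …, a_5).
Σ a^n = 1/(1 − a) = -1/135;  first 6 digits = (1, 0, 0, 1, 0, 0)

v_2(a) = 3 ≥ 1, so the series converges in ℤ_2 to 1/(1 − a) = 1/(1 − 136) = -1/135. Expand this rational in ℤ_2: compute digits iteratively via d_i = x_i mod 2, x_{i+1} = (x_i − d_i)/2. The first 6 digits are (1, 0, 0, 1, 0, 0).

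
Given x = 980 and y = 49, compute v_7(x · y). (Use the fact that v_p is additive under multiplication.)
v_7(48020) = 4

v_p(x) = 2 (factor: 980 = 7^2 · 20); v_p(y) = 2 (factor: 49 = 7^2 · 1). Additivity: v_p(xy) = v_p(x) + v_p(y) = 2 + 2 = 4. (Direct check: xy = 48020 = 7^4 · (20).)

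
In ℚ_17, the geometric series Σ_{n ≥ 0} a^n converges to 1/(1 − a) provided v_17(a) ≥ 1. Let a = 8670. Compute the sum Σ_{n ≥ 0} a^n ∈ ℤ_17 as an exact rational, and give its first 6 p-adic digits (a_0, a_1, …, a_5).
Σ a^n = 1/(1 − a) = -1/8669;  first 6 digits = (1, 0, 13, 1, 16, 1)

v_17(a) = 2 ≥ 1, so the series converges in ℤ_17 to 1/(1 − a) = 1/(1 − 8670) = -1/8669. Expand this rational in ℤ_17: compute digits iteratively via d_i = x_i mod 17, x_{i+1} = (x_i − d_i)/17. The first 6 digits are (1, 0, 13, 1, 16, 1).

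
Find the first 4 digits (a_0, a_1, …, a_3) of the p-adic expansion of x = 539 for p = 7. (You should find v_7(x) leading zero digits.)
(a_0, …, a_3) = (0, 0, 4, 1)

v_7(539) = 2, so a_0 = ... = a_1 = 0. Factor out: x = 7^2 · u with u = 11 a unit in ℤ_7. Expand u iteratively via a_{v+i} = u_i mod 7, u_{i+1} = (u_i − a_{v+i})/7:
  u_0 = 11;  a_2 = 4;  u_1 = (u_0 − 4)/7 = 1
  u_1 = 1;  a_3 = 1;  u_2 = (u_1 − 1)/7 = 0
Digits: (0, 0, 4, 1).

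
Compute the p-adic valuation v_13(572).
v_13(572) = 1

v_13(n) is the largest exponent k such that 13^k divides n. Factor out: 572 = 13^1 · 44. (Sign doesn't affect v_p.) So v_13(572) = 1.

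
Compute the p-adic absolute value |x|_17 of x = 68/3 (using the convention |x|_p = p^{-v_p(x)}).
|68/3|_17 = 1/17

Step 1 — compute v_17(x) by factoring powers of 17 out of the numerator and denominator: v_17(68/3) = 1. Step 2 — apply |x|_p = p^{-v_p(x)} = 17^{-1} = 1/17.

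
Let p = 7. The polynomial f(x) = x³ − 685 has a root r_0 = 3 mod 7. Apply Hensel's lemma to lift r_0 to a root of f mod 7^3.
r_2 = 325 (mod 343)

Hensel: r_{i+1} = r_i − f(r_i)/f′(r_i) mod 7^{i+2}, where f′(x) = 3x². Iterate:
  r_0 = 3 (mod 7)
  r_1 = 31 (mod 49)
  r_2 = 325 (mod 343)
Final: r = 325 with f(r) ≡ 0 mod 7^3.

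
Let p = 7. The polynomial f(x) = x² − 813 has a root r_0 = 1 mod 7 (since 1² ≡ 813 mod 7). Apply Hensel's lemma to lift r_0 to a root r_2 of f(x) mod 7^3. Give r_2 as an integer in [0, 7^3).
r_2 = 309 (mod 343)

Hensel's recurrence: r_{i+1} = r_i − f(r_i)·(f′(r_i))^{-1} mod 7^{i+2}, with f′(x) = 2x. Iterate:
  r_0 = 1 (mod 7)
  r_1 = 15 (mod 49)
  r_2 = 309 (mod 343)
Final: r_2 = 309, and one checks f(r_2) ≡ 0 mod 7^3.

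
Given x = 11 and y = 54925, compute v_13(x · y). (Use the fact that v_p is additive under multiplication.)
v_13(604175) = 3

v_p(x) = 0 (factor: 11 = 13^0 · 11); v_p(y) = 3 (factor: 54925 = 13^3 · 25). Additivity: v_p(xy) = v_p(x) + v_p(y) = 0 + 3 = 3. (Direct check: xy = 604175 = 13^3 · (275).)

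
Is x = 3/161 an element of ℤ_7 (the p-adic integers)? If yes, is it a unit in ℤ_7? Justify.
x ∉ ℤ_7 (v_7(x) = -1 < 0)

ℤ_7 = {x ∈ ℚ_7 : v_7(x) ≥ 0} and ℤ_7^× = {x ∈ ℤ_7 : v_7(x) = 0}. Here v_7(3/161) = v_7(num) − v_7(den) = -1; compare against these criteria.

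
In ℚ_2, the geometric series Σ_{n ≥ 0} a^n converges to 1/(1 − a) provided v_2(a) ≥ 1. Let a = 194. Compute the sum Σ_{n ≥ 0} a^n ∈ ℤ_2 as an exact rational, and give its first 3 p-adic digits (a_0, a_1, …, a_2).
Σ a^n = 1/(1 − a) = -1/193;  first 3 digits = (1, 1, 1)

v_2(a) = 1 ≥ 1, so the series converges in ℤ_2 to 1/(1 − a) = 1/(1 − 194) = -1/193. Expand this rational in ℤ_2: compute digits iteratively via d_i = x_i mod 2, x_{i+1} = (x_i − d_i)/2. The first 3 digits are (1, 1, 1).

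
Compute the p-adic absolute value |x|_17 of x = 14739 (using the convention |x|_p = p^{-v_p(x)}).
|14739|_17 = 1/4913

Step 1 — compute v_17(x) by factoring powers of 17 out of the numerator and denominator: v_17(14739) = 3. Step 2 — apply |x|_p = p^{-v_p(x)} = 17^{-3} = 1/4913.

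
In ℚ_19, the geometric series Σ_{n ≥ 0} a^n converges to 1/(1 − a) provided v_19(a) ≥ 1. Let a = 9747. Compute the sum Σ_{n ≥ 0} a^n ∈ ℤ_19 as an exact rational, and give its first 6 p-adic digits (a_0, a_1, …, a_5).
Σ a^n = 1/(1 − a) = -1/9746;  first 6 digits = (1, 0, 8, 1, 7, 0)

v_19(a) = 2 ≥ 1, so the series converges in ℤ_19 to 1/(1 − a) = 1/(1 − 9747) = -1/9746. Expand this rational in ℤ_19: compute digits iteratively via d_i = x_i mod 19, x_{i+1} = (x_i − d_i)/19. The first 6 digits are (1, 0, 8, 1, 7, 0).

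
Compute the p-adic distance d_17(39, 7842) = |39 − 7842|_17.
d_17(39, 7842) = 1/289

Step 1 — x − y = 39 − 7842 = -7803. Step 2 — v_17(-7803) = 2 (factor: -7803 = −(17^2 · 27); the sign does not affect v_p). Step 3 — |x − y|_17 = 17^{-2} = 1/289.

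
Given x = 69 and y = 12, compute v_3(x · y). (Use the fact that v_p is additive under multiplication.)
v_3(828) = 2

v_p(x) = 1 (factor: 69 = 3^1 · 23); v_p(y) = 1 (factor: 12 = 3^1 · 4). Additivity: v_p(xy) = v_p(x) + v_p(y) = 1 + 1 = 2. (Direct check: xy = 828 = 3^2 · (92).)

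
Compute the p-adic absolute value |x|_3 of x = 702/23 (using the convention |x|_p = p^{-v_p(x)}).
|702/23|_3 = 1/27

Step 1 — compute v_3(x) by factoring powers of 3 out of the numerator and denominator: v_3(702/23) = 3. Step 2 — apply |x|_p = p^{-v_p(x)} = 3^{-3} = 1/27.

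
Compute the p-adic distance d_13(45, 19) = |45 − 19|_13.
d_13(45, 19) = 1/13

Step 1 — x − y = 45 − 19 = 26. Step 2 — v_13(26) = 1 (factor: 26 = (13^1 · 2); the sign does not affect v_p). Step 3 — |x − y|_13 = 13^{-1} = 1/13.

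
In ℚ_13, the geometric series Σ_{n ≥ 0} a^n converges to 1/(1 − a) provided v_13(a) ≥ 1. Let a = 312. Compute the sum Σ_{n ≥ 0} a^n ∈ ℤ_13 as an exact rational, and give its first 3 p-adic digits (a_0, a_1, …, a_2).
Σ a^n = 1/(1 − a) = -1/311;  first 3 digits = (1, 11, 5)

v_13(a) = 1 ≥ 1, so the series converges in ℤ_13 to 1/(1 − a) = 1/(1 − 312) = -1/311. Expand this rational in ℤ_13: compute digits iteratively via d_i = x_i mod 13, x_{i+1} = (x_i − d_i)/13. The first 3 digits are (1, 11, 5).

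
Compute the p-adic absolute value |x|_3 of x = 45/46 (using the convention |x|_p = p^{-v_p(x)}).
|45/46|_3 = 1/9

Step 1 — compute v_3(x) by factoring powers of 3 out of the numerator and denominator: v_3(45/46) = 2. Step 2 — apply |x|_p = p^{-v_p(x)} = 3^{-2} = 1/9.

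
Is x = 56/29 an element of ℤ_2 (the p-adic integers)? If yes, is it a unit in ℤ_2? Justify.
x ∈ ℤ_2 but not a unit; v_2(x) = 3 > 0

ℤ_2 = {x ∈ ℚ_2 : v_2(x) ≥ 0} and ℤ_2^× = {x ∈ ℤ_2 : v_2(x) = 0}. Here v_2(56/29) = v_2(num) − v_2(den) = 3; compare against these criteria.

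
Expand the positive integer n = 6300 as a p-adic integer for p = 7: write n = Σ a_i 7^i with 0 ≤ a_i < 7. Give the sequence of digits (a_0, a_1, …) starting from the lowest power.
(a_0, a_1, …) = (0, 4, 2, 4, 2)

Repeated division by 7 gives the digits low-to-high: 6300 = 4·7^1 + 2·7^2 + 4·7^3 + 2·7^4. Digit sequence: (0, 4, 2, 4, 2).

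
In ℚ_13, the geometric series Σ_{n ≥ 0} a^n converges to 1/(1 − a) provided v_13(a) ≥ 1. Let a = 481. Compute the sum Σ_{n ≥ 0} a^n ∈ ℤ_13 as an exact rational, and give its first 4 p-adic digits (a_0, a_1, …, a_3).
Σ a^n = 1/(1 − a) = -1/480;  first 4 digits = (1, 11, 6, 6)

v_13(a) = 1 ≥ 1, so the series converges in ℤ_13 to 1/(1 − a) = 1/(1 − 481) = -1/480. Expand this rational in ℤ_13: compute digits iteratively via d_i = x_i mod 13, x_{i+1} = (x_i − d_i)/13. The first 4 digits are (1, 11, 6, 6).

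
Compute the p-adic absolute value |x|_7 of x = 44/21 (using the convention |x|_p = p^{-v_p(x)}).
|44/21|_7 = 7

Step 1 — compute v_7(x) by factoring powers of 7 out of the numerator and denominator: v_7(44/21) = -1. Step 2 — apply |x|_p = p^{-v_p(x)} = 7^{1} = 7.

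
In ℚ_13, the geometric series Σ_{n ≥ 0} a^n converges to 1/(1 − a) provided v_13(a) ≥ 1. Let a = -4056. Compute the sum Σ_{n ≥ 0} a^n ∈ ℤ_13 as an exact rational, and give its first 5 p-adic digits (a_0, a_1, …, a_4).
Σ a^n = 1/(1 − a) = 1/4057;  first 5 digits = (1, 0, 2, 11, 3)

v_13(a) = 2 ≥ 1, so the series converges in ℤ_13 to 1/(1 − a) = 1/(1 − (-4056)) = 1/4057. Expand this rational in ℤ_13: compute digits iteratively via d_i = x_i mod 13, x_{i+1} = (x_i − d_i)/13. The first 5 digits are (1, 0, 2, 11, 3).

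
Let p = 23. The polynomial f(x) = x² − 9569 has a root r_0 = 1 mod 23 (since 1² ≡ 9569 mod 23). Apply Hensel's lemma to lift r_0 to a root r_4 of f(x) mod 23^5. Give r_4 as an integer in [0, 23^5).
r_4 = 1020465 (mod 6436343)

Hensel's recurrence: r_{i+1} = r_i − f(r_i)·(f′(r_i))^{-1} mod 23^{i+2}, with f′(x) = 2x. Iterate:
  r_0 = 1 (mod 23)
  r_1 = 24 (mod 529)
  r_2 = 10604 (mod 12167)
  r_3 = 180942 (mod 279841)
  r_4 = 1020465 (mod 6436343)
Final: r_4 = 1020465, and one checks f(r_4) ≡ 0 mod 23^5.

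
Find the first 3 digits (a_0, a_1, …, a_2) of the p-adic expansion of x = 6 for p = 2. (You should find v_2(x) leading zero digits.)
(a_0, …, a_2) = (0, 1, 1)

v_2(6) = 1, so a_0 = ... = a_0 = 0. Factor out: x = 2^1 · u with u = 3 a unit in ℤ_2. Expand u iteratively via a_{v+i} = u_i mod 2, u_{i+1} = (u_i − a_{v+i})/2:
  u_0 = 3;  a_1 = 1;  u_1 = (u_0 − 1)/2 = 1
  u_1 = 1;  a_2 = 1;  u_2 = (u_1 − 1)/2 = 0
Digits: (0, 1, 1).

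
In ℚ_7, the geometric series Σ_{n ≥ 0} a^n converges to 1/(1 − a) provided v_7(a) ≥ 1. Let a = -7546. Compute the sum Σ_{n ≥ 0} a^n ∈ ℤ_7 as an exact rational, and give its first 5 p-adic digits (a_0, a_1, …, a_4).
Σ a^n = 1/(1 − a) = 1/7547;  first 5 digits = (1, 0, 0, 6, 3)

v_7(a) = 3 ≥ 1, so the series converges in ℤ_7 to 1/(1 − a) = 1/(1 − (-7546)) = 1/7547. Expand this rational in ℤ_7: compute digits iteratively via d_i = x_i mod 7, x_{i+1} = (x_i − d_i)/7. The first 5 digits are (1, 0, 0, 6, 3).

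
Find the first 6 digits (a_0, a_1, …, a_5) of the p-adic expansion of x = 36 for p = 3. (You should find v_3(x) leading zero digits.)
(a_0, …, a_5) = (0, 0, 1, 1, 0, 0)

v_3(36) = 2, so a_0 = ... = a_1 = 0. Factor out: x = 3^2 · u with u = 4 a unit in ℤ_3. Expand u iteratively via a_{v+i} = u_i mod 3, u_{i+1} = (u_i − a_{v+i})/3:
  u_0 = 4;  a_2 = 1;  u_1 = (u_0 − 1)/3 = 1
  u_1 = 1;  a_3 = 1;  u_2 = (u_1 − 1)/3 = 0
  u_2 = 0;  a_4 = 0;  u_3 = (u_2 − 0)/3 = 0
  u_3 = 0;  a_5 = 0;  u_4 = (u_3 − 0)/3 = 0
Digits: (0, 0, 1, 1, 0, 0).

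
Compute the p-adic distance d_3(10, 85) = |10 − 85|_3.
d_3(10, 85) = 1/3

Step 1 — x − y = 10 − 85 = -75. Step 2 — v_3(-75) = 1 (factor: -75 = −(3^1 · 25); the sign does not affect v_p). Step 3 — |x − y|_3 = 3^{-1} = 1/3.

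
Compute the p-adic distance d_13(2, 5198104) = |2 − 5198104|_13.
d_13(2, 5198104) = 1/371293

Step 1 — x − y = 2 − 5198104 = -5198102. Step 2 — v_13(-5198102) = 5 (factor: -5198102 = −(13^5 · 14); the sign does not affect v_p). Step 3 — |x − y|_13 = 13^{-5} = 1/371293.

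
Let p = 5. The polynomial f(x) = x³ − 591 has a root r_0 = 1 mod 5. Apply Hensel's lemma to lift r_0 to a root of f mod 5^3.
r_2 = 6 (mod 125)

Hensel: r_{i+1} = r_i − f(r_i)/f′(r_i) mod 5^{i+2}, where f′(x) = 3x². Iterate:
  r_0 = 1 (mod 5)
  r_1 = 6 (mod 25)
  r_2 = 6 (mod 125)
Final: r = 6 with f(r) ≡ 0 mod 5^3.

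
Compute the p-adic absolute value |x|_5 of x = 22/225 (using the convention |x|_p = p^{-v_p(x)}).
|22/225|_5 = 25

Step 1 — compute v_5(x) by factoring powers of 5 out of the numerator and denominator: v_5(22/225) = -2. Step 2 — apply |x|_p = p^{-v_p(x)} = 5^{2} = 25.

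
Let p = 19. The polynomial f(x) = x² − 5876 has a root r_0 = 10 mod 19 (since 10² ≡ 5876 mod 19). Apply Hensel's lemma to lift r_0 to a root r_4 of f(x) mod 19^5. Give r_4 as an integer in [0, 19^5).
r_4 = 808289 (mod 2476099)

Hensel's recurrence: r_{i+1} = r_i − f(r_i)·(f′(r_i))^{-1} mod 19^{i+2}, with f′(x) = 2x. Iterate:
  r_0 = 10 (mod 19)
  r_1 = 10 (mod 361)
  r_2 = 5786 (mod 6859)
  r_3 = 26363 (mod 130321)
  r_4 = 808289 (mod 2476099)
Final: r_4 = 808289, and one checks f(r_4) ≡ 0 mod 19^5.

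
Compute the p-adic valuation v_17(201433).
v_17(201433) = 3

v_17(n) is the largest exponent k such that 17^k divides n. Factor out: 201433 = 17^3 · 41. (Sign doesn't affect v_p.) So v_17(201433) = 3.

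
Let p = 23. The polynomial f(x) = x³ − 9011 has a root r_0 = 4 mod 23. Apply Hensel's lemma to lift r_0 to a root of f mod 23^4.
r_3 = 56584 (mod 279841)

Hensel: r_{i+1} = r_i − f(r_i)/f′(r_i) mod 23^{i+2}, where f′(x) = 3x². Iterate:
  r_0 = 4 (mod 23)
  r_1 = 510 (mod 529)
  r_2 = 7916 (mod 12167)
  r_3 = 56584 (mod 279841)
Final: r = 56584 with f(r) ≡ 0 mod 23^4.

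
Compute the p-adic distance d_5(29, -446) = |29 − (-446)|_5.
d_5(29, -446) = 1/25

Step 1 — x − y = 29 − (-446) = 475. Step 2 — v_5(475) = 2 (factor: 475 = (5^2 · 19); the sign does not affect v_p). Step 3 — |x − y|_5 = 5^{-2} = 1/25.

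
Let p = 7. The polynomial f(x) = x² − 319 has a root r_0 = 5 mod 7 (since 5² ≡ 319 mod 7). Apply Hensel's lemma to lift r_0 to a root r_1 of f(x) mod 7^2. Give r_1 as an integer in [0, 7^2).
r_1 = 5 (mod 49)

Hensel's recurrence: r_{i+1} = r_i − f(r_i)·(f′(r_i))^{-1} mod 7^{i+2}, with f′(x) = 2x. Iterate:
  r_0 = 5 (mod 7)
  r_1 = 5 (mod 49)
Final: r_1 = 5, and one checks f(r_1) ≡ 0 mod 7^2.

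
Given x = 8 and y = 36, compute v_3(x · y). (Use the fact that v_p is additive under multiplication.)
v_3(288) = 2

v_p(x) = 0 (factor: 8 = 3^0 · 8); v_p(y) = 2 (factor: 36 = 3^2 · 4). Additivity: v_p(xy) = v_p(x) + v_p(y) = 0 + 2 = 2. (Direct check: xy = 288 = 3^2 · (32).)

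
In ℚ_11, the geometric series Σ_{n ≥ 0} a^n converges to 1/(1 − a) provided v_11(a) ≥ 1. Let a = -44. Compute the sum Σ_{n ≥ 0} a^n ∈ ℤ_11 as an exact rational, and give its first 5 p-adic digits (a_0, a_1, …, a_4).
Σ a^n = 1/(1 − a) = 1/45;  first 5 digits = (1, 7, 4, 3, 8)

v_11(a) = 1 ≥ 1, so the series converges in ℤ_11 to 1/(1 − a) = 1/(1 − (-44)) = 1/45. Expand this rational in ℤ_11: compute digits iteratively via d_i = x_i mod 11, x_{i+1} = (x_i − d_i)/11. The first 5 digits are (1, 7, 4, 3, 8).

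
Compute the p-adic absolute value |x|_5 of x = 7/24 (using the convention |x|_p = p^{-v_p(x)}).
|7/24|_5 = 1

Step 1 — compute v_5(x) by factoring powers of 5 out of the numerator and denominator: v_5(7/24) = 0. Step 2 — apply |x|_p = p^{-v_p(x)} = 5^{0} = 1.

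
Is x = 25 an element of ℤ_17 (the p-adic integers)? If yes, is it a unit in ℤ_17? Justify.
x ∈ ℤ_17^× (unit); v_17(x) = 0

ℤ_17 = {x ∈ ℚ_17 : v_17(x) ≥ 0} and ℤ_17^× = {x ∈ ℤ_17 : v_17(x) = 0}. Here v_17(25) = v_17(num) − v_17(den) = 0; compare against these criteria.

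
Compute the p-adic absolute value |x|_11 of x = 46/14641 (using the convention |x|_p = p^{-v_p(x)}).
|46/14641|_11 = 14641

Step 1 — compute v_11(x) by factoring powers of 11 out of the numerator and denominator: v_11(46/14641) = -4. Step 2 — apply |x|_p = p^{-v_p(x)} = 11^{4} = 14641.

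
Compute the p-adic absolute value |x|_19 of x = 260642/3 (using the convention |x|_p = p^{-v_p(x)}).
|260642/3|_19 = 1/130321

Step 1 — compute v_19(x) by factoring powers of 19 out of the numerator and denominator: v_19(260642/3) = 4. Step 2 — apply |x|_p = p^{-v_p(x)} = 19^{-4} = 1/130321.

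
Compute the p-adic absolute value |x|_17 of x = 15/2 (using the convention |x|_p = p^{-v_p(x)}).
|15/2|_17 = 1

Step 1 — compute v_17(x) by factoring powers of 17 out of the numerator and denominator: v_17(15/2) = 0. Step 2 — apply |x|_p = p^{-v_p(x)} = 17^{0} = 1.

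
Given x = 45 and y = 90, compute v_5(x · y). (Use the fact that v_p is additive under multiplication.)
v_5(4050) = 2

v_p(x) = 1 (factor: 45 = 5^1 · 9); v_p(y) = 1 (factor: 90 = 5^1 · 18). Additivity: v_p(xy) = v_p(x) + v_p(y) = 1 + 1 = 2. (Direct check: xy = 4050 = 5^2 · (162).)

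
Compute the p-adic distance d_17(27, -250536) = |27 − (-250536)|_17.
d_17(27, -250536) = 1/83521

Step 1 — x − y = 27 − (-250536) = 250563. Step 2 — v_17(250563) = 4 (factor: 250563 = (17^4 · 3); the sign does not affect v_p). Step 3 — |x − y|_17 = 17^{-4} = 1/83521.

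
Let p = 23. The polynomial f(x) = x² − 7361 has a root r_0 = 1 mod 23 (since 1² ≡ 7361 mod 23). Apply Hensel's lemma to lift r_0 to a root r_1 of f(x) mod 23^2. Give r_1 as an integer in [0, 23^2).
r_1 = 507 (mod 529)

Hensel's recurrence: r_{i+1} = r_i − f(r_i)·(f′(r_i))^{-1} mod 23^{i+2}, with f′(x) = 2x. Iterate:
  r_0 = 1 (mod 23)
  r_1 = 507 (mod 529)
Final: r_1 = 507, and one checks f(r_1) ≡ 0 mod 23^2.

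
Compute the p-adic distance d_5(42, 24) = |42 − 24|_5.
d_5(42, 24) = 1

Step 1 — x − y = 42 − 24 = 18. Step 2 — v_5(18) = 0 (factor: 18 = (5^0 · 18); the sign does not affect v_p). Step 3 — |x − y|_5 = 5^{0} = 1.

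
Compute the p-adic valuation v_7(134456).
v_7(134456) = 5

v_7(n) is the largest exponent k such that 7^k divides n. Factor out: 134456 = 7^5 · 8. (Sign doesn't affect v_p.) So v_7(134456) = 5.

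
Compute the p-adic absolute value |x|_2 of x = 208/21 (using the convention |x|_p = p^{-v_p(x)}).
|208/21|_2 = 1/16

Step 1 — compute v_2(x) by factoring powers of 2 out of the numerator and denominator: v_2(208/21) = 4. Step 2 — apply |x|_p = p^{-v_p(x)} = 2^{-4} = 1/16.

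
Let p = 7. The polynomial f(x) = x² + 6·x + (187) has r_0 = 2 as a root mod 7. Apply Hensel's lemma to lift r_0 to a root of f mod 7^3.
r_2 = 65 (mod 343)

Hensel: r_{i+1} = r_i − f(r_i)·(f′(r_i))^{-1} mod 7^{i+2}, f′(x) = 2x + 6. Iterate:
  r_0 = 2 (mod 7)
  r_1 = 16 (mod 49)
  r_2 = 65 (mod 343)
Final: r = 65 satisfies f(r) ≡ 0 mod 7^3.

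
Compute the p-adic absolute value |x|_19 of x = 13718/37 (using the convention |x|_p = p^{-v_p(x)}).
|13718/37|_19 = 1/6859

Step 1 — compute v_19(x) by factoring powers of 19 out of the numerator and denominator: v_19(13718/37) = 3. Step 2 — apply |x|_p = p^{-v_p(x)} = 19^{-3} = 1/6859.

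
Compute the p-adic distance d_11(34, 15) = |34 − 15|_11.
d_11(34, 15) = 1

Step 1 — x − y = 34 − 15 = 19. Step 2 — v_11(19) = 0 (factor: 19 = (11^0 · 19); the sign does not affect v_p). Step 3 — |x − y|_11 = 11^{0} = 1.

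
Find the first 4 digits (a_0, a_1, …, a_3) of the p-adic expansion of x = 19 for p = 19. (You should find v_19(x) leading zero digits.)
(a_0, …, a_3) = (0, 1, 0, 0)

v_19(19) = 1, so a_0 = ... = a_0 = 0. Factor out: x = 19^1 · u with u = 1 a unit in ℤ_19. Expand u iteratively via a_{v+i} = u_i mod 19, u_{i+1} = (u_i − a_{v+i})/19:
  u_0 = 1;  a_1 = 1;  u_1 = (u_0 − 1)/19 = 0
  u_1 = 0;  a_2 = 0;  u_2 = (u_1 − 0)/19 = 0
  u_2 = 0;  a_3 = 0;  u_3 = (u_2 − 0)/19 = 0
Digits: (0, 1, 0, 0).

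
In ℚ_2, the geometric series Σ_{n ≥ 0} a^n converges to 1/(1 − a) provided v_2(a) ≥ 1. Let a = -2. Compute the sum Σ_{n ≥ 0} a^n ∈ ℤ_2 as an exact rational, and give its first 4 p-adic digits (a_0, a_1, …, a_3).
Σ a^n = 1/(1 − a) = 1/3;  first 4 digits = (1, 1, 0, 1)

v_2(a) = 1 ≥ 1, so the series converges in ℤ_2 to 1/(1 − a) = 1/(1 − (-2)) = 1/3. Expand this rational in ℤ_2: compute digits iteratively via d_i = x_i mod 2, x_{i+1} = (x_i − d_i)/2. The first 4 digits are (1, 1, 0, 1).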